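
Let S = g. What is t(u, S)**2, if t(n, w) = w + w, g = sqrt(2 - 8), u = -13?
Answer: -24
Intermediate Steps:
g = I*sqrt(6) (g = sqrt(-6) = I*sqrt(6) ≈ 2.4495*I)
S = I*sqrt(6) ≈ 2.4495*I
t(n, w) = 2*w
t(u, S)**2 = (2*(I*sqrt(6)))**2 = (2*I*sqrt(6))**2 = -24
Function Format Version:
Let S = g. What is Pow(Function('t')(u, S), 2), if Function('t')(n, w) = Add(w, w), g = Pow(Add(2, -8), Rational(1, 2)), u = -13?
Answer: -24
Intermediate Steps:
g = Mul(I, Pow(6, Rational(1, 2))) (g = Pow(-6, Rational(1, 2)) = Mul(I, Pow(6, Rational(1, 2))) ≈ Mul(2.4495, I))
S = Mul(I, Pow(6, Rational(1, 2))) ≈ Mul(2.4495, I)
Function('t')(n, w) = Mul(2, w)
Pow(Function('t')(u, S), 2) = Pow(Mul(2, Mul(I, Pow(6, Rational(1, 2)))), 2) = Pow(Mul(2, I, Pow(6, Rational(1, 2))), 2) = -24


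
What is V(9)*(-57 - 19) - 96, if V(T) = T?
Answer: -780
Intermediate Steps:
V(9)*(-57 - 19) - 96 = 9*(-57 - 19) - 96 = 9*(-76) - 96 = -684 - 96 = -780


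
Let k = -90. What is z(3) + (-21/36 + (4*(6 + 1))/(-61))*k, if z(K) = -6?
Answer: 10713/122 ≈ 87.812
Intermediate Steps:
z(3) + (-21/36 + (4*(6 + 1))/(-61))*k = -6 + (-21/36 + (4*(6 + 1))/(-61))*(-90) = -6 + (-21*1/36 + (4*7)*(-1/61))*(-90) = -6 + (-7/12 + 28*(-1/61))*(-90) = -6 + (-7/12 - 28/61)*(-90) = -6 - 763/732*(-90) = -6 + 11445/122 = 10713/122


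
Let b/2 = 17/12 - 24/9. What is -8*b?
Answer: 20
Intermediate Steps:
b = -5/2 (b = 2*(17/12 - 24/9) = 2*(17*(1/12) - 24*⅑) = 2*(17/12 - 8/3) = 2*(-5/4) = -5/2 ≈ -2.5000)
-8*b = -8*(-5/2) = 20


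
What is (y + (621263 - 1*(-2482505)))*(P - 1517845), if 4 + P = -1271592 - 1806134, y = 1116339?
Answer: -19393818226525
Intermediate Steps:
P = -3077730 (P = -4 + (-1271592 - 1806134) = -4 - 3077726 = -3077730)
(y + (621263 - 1*(-2482505)))*(P - 1517845) = (1116339 + (621263 - 1*(-2482505)))*(-3077730 - 1517845) = (1116339 + (621263 + 2482505))*(-4595575) = (1116339 + 3103768)*(-4595575) = 4220107*(-4595575) = -19393818226525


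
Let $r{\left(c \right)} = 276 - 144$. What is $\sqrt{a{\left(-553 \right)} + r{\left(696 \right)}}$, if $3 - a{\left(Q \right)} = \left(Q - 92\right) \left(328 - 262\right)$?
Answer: $3 \sqrt{4745} \approx 206.65$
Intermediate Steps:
$r{\left(c \right)} = 132$
$a{\left(Q \right)} = 6075 - 66 Q$ ($a{\left(Q \right)} = 3 - \left(Q - 92\right) \left(328 - 262\right) = 3 - \left(-92 + Q\right) 66 = 3 - \left(-6072 + 66 Q\right) = 6075 - 66 Q$)
$\sqrt{a{\left(-553 \right)} + r{\left(696 \right)}} = \sqrt{\left(6075 - -36498\right) + 132} = \sqrt{\left(6075 + 36498\right) + 132} = \sqrt{42573 + 132} = \sqrt{42705} = 3 \sqrt{4745}$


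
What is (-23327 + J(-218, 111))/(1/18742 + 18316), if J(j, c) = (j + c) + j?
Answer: -443285784/343278473 ≈ -1.2913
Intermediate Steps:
J(j, c) = c + 2*j (J(j, c) = (c + j) + j = c + 2*j)
(-23327 + J(-218, 111))/(1/18742 + 18316) = (-23327 + (111 + 2*(-218)))/(1/18742 + 18316) = (-23327 + (111 - 436))/(1/18742 + 18316) = (-23327 - 325)/(343278473/18742) = -23652*18742/343278473 = -443285784/343278473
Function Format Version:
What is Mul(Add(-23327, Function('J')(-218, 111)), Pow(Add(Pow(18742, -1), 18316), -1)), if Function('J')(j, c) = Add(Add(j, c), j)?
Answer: Rational(-443285784, 343278473) ≈ -1.2913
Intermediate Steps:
Function('J')(j, c) = Add(c, Mul(2, j)) (Function('J')(j, c) = Add(Add(c, j), j) = Add(c, Mul(2, j)))
Mul(Add(-23327, Function('J')(-218, 111)), Pow(Add(Pow(18742, -1), 18316), -1)) = Mul(Add(-23327, Add(111, Mul(2, -218))), Pow(Add(Pow(18742, -1), 18316), -1)) = Mul(Add(-23327, Add(111, -436)), Pow(Add(Rational(1, 18742), 18316), -1)) = Mul(Add(-23327, -325), Pow(Rational(343278473, 18742), -1)) = Mul(-23652, Rational(18742, 343278473)) = Rational(-443285784, 343278473)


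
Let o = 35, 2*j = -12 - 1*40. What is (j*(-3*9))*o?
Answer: 24570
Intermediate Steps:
j = -26 (j = (-12 - 1*40)/2 = (-12 - 40)/2 = (½)*(-52) = -26)
(j*(-3*9))*o = -(-78)*9*35 = -26*(-27)*35 = 702*35 = 24570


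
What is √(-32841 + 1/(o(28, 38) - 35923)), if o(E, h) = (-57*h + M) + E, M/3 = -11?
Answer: I*√47657310325170/38094 ≈ 181.22*I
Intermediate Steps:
M = -33 (M = 3*(-11) = -33)
o(E, h) = -33 + E - 57*h (o(E, h) = (-57*h - 33) + E = (-33 - 57*h) + E = -33 + E - 57*h)
√(-32841 + 1/(o(28, 38) - 35923)) = √(-32841 + 1/((-33 + 28 - 57*38) - 35923)) = √(-32841 + 1/((-33 + 28 - 2166) - 35923)) = √(-32841 + 1/(-2171 - 35923)) = √(-32841 + 1/(-38094)) = √(-32841 - 1/38094) = √(-1251045055/38094) = I*√47657310325170/38094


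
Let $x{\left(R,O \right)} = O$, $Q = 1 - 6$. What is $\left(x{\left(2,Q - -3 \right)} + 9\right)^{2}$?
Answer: $49$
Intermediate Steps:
$Q = -5$ ($Q = 1 - 6 = -5$)
$\left(x{\left(2,Q - -3 \right)} + 9\right)^{2} = \left(\left(-5 - -3\right) + 9\right)^{2} = \left(\left(-5 + 3\right) + 9\right)^{2} = \left(-2 + 9\right)^{2} = 7^{2} = 49$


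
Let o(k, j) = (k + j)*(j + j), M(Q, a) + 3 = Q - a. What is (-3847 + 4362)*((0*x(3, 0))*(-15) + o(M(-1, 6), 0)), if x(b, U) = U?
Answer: 0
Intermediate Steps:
M(Q, a) = -3 + Q - a (M(Q, a) = -3 + (Q - a) = -3 + Q - a)
o(k, j) = 2*j*(j + k) (o(k, j) = (j + k)*(2*j) = 2*j*(j + k))
(-3847 + 4362)*((0*x(3, 0))*(-15) + o(M(-1, 6), 0)) = (-3847 + 4362)*((0*0)*(-15) + 2*0*(0 + (-3 - 1 - 1*6))) = 515*(0*(-15) + 2*0*(0 + (-3 - 1 - 6))) = 515*(0 + 2*0*(0 - 10)) = 515*(0 + 2*0*(-10)) = 515*(0 + 0) = 515*0 = 0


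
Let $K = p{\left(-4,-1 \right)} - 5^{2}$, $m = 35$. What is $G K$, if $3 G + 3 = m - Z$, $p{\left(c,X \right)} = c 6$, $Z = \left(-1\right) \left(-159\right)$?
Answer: $\frac{6223}{3} \approx 2074.3$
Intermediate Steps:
$Z = 159$
$p{\left(c,X \right)} = 6 c$
$G = - \frac{127}{3}$ ($G = -1 + \frac{35 - 159}{3} = -1 + \frac{1}{3} \left(-124\right) = -1 - \frac{124}{3} = - \frac{127}{3} \approx -42.333$)
$K = -49$ ($K = 6 \left(-4\right) - 5^{2} = -24 - 25 = -49$)
$G K = \left(- \frac{127}{3}\right) \left(-49\right) = \frac{6223}{3}$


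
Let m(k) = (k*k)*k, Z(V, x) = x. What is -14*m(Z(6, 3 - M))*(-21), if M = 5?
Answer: -2352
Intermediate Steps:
m(k) = k³ (m(k) = k²*k = k³)
-14*m(Z(6, 3 - M))*(-21) = -14*(3 - 1*5)³*(-21) = -14*(3 - 5)³*(-21) = -14*(-2)³*(-21) = -14*(-8)*(-21) = 112*(-21) = -2352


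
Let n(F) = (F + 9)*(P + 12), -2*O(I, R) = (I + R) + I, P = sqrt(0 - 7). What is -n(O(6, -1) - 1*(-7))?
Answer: -126 - 21*I*sqrt(7)/2 ≈ -126.0 - 27.78*I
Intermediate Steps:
P = I*sqrt(7) (P = sqrt(-7) = I*sqrt(7) ≈ 2.6458*I)
O(I, R) = -I - R/2 (O(I, R) = -((I + R) + I)/2 = -(R + 2*I)/2 = -I - R/2)
n(F) = (9 + F)*(12 + I*sqrt(7)) (n(F) = (F + 9)*(I*sqrt(7) + 12) = (9 + F)*(12 + I*sqrt(7)))
-n(O(6, -1) - 1*(-7)) = -(108 + 12*((-1*6 - 1/2*(-1)) - 1*(-7)) + 9*I*sqrt(7) + I*((-1*6 - 1/2*(-1)) - 1*(-7))*sqrt(7)) = -(108 + 12*((-6 + 1/2) + 7) + 9*I*sqrt(7) + I*((-6 + 1/2) + 7)*sqrt(7)) = -(108 + 12*(-11/2 + 7) + 9*I*sqrt(7) + I*(-11/2 + 7)*sqrt(7)) = -(108 + 12*(3/2) + 9*I*sqrt(7) + I*(3/2)*sqrt(7)) = -(108 + 18 + 9*I*sqrt(7) + 3*I*sqrt(7)/2) = -(126 + 21*I*sqrt(7)/2) = -126 - 21*I*sqrt(7)/2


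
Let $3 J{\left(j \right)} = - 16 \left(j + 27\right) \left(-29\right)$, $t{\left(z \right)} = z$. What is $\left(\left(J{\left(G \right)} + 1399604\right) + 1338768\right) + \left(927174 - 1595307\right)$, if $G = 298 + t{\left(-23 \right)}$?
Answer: $\frac{6350845}{3} \approx 2.1169 \cdot 10^{6}$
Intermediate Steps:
$G = 275$ ($G = 298 - 23 = 275$)
$J{\left(j \right)} = 4176 + \frac{464 j}{3}$ ($J{\left(j \right)} = \frac{- 16 \left(j + 27\right) \left(-29\right)}{3} = \frac{- 16 \left(27 + j\right) \left(-29\right)}{3} = \frac{\left(-432 - 16 j\right) \left(-29\right)}{3} = \frac{12528 + 464 j}{3} = 4176 + \frac{464 j}{3}$)
$\left(\left(J{\left(G \right)} + 1399604\right) + 1338768\right) + \left(927174 - 1595307\right) = \left(\left(\left(4176 + \frac{464}{3} \cdot 275\right) + 1399604\right) + 1338768\right) + \left(927174 - 1595307\right) = \left(\left(\left(4176 + \frac{127600}{3}\right) + 1399604\right) + 1338768\right) - 668133 = \left(\left(\frac{140128}{3} + 1399604\right) + 1338768\right) - 668133 = \left(\frac{4338940}{3} + 1338768\right) - 668133 = \frac{8355244}{3} - 668133 = \frac{6350845}{3}$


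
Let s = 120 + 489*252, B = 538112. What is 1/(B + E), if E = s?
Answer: 1/661460 ≈ 1.5118e-6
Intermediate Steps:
s = 123348 (s = 120 + 123228 = 123348)
E = 123348
1/(B + E) = 1/(538112 + 123348) = 1/661460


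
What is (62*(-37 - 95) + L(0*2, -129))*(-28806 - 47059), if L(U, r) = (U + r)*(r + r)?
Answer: -1904059770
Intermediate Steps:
L(U, r) = 2*r*(U + r) (L(U, r) = (U + r)*(2*r) = 2*r*(U + r))
(62*(-37 - 95) + L(0*2, -129))*(-28806 - 47059) = (62*(-37 - 95) + 2*(-129)*(0*2 - 129))*(-28806 - 47059) = (62*(-132) + 2*(-129)*(0 - 129))*(-75865) = (-8184 + 2*(-129)*(-129))*(-75865) = (-8184 + 33282)*(-75865) = 25098*(-75865) = -1904059770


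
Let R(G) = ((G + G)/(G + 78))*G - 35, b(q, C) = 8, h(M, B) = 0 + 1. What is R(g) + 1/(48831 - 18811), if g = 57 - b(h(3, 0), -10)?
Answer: 10717267/3812540 ≈ 2.8111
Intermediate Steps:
h(M, B) = 1
g = 49 (g = 57 - 1*8 = 57 - 8 = 49)
R(G) = -35 + 2*G²/(78 + G) (R(G) = ((2*G)/(78 + G))*G - 35 = (2*G/(78 + G))*G - 35 = 2*G²/(78 + G) - 35 = -35 + 2*G²/(78 + G))
R(g) + 1/(48831 - 18811) = (-2730 - 35*49 + 2*49²)/(78 + 49) + 1/(48831 - 18811) = (-2730 - 1715 + 2*2401)/127 + 1/30020 = (-2730 - 1715 + 4802)/127 + 1/30020 = (1/127)*357 + 1/30020 = 357/127 + 1/30020 = 10717267/3812540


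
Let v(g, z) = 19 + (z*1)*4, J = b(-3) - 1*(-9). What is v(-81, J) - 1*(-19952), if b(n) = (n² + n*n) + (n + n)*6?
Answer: 19935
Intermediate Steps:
b(n) = 2*n² + 12*n (b(n) = (n² + n²) + (2*n)*6 = 2*n² + 12*n)
J = -9 (J = 2*(-3)*(6 - 3) - 1*(-9) = 2*(-3)*3 + 9 = -18 + 9 = -9)
v(g, z) = 19 + 4*z (v(g, z) = 19 + z*4 = 19 + 4*z)
v(-81, J) - 1*(-19952) = (19 + 4*(-9)) - 1*(-19952) = (19 - 36) + 19952 = -17 + 19952 = 19935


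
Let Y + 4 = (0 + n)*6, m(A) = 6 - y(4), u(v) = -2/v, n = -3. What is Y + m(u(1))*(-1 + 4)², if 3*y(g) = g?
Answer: 20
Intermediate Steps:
y(g) = g/3
m(A) = 14/3 (m(A) = 6 - 4/3 = 14/3)
Y = -22 (Y = -4 + (0 - 3)*6 = -4 - 3*6 = -4 - 18 = -22)
Y + m(u(1))*(-1 + 4)² = -22 + 14*(-1 + 4)²/3 = -22 + (14/3)*3² = -22 + (14/3)*9 = -22 + 42 = 20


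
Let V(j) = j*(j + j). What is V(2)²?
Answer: 64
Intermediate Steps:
V(j) = 2*j² (V(j) = j*(2*j) = 2*j²)
V(2)² = (2*2²)² = (2*4)² = 8² = 64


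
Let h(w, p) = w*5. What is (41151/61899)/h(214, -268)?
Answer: 13717/22077310 ≈ 0.00062132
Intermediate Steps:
h(w, p) = 5*w
(41151/61899)/h(214, -268) = (41151/61899)/((5*214)) = (41151*(1/61899))/1070 = (13717/20633)*(1/1070) = 13717/22077310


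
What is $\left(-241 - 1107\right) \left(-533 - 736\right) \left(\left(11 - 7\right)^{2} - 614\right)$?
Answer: $-1022945976$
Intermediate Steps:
$\left(-241 - 1107\right) \left(-533 - 736\right) \left(\left(11 - 7\right)^{2} - 614\right) = \left(-241 - 1107\right) \left(- 1269 \left(4^{2} - 614\right)\right) = - 1348 \left(- 1269 \left(16 - 614\right)\right) = - 1348 \left(\left(-1269\right) \left(-598\right)\right) = \left(-1348\right) 758862 = -1022945976$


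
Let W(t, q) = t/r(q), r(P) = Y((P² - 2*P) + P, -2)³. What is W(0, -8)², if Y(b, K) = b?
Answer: 0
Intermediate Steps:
r(P) = (P² - P)³ (r(P) = ((P² - 2*P) + P)³ = (P² - P)³)
W(t, q) = t/(q³*(-1 + q)³) (W(t, q) = t/((q³*(-1 + q)³)) = t*(1/(q³*(-1 + q)³)) = t/(q³*(-1 + q)³))
W(0, -8)² = (0/((-8)³*(-1 - 8)³))² = (0*(-1/512)/(-9)³)² = (0*(-1/512)*(-1/729))² = 0² = 0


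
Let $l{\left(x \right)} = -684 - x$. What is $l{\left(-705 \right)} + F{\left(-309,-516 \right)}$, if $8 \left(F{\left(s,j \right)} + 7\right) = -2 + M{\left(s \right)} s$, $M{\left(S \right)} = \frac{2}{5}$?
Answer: $- \frac{17}{10} \approx -1.7$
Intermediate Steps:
$M{\left(S \right)} = \frac{2}{5}$ ($M{\left(S \right)} = 2 \cdot \frac{1}{5} = \frac{2}{5}$)
$F{\left(s,j \right)} = - \frac{29}{4} + \frac{s}{20}$ ($F{\left(s,j \right)} = -7 + \frac{-2 + \frac{2 s}{5}}{8} = -7 + \left(- \frac{1}{4} + \frac{s}{20}\right) = - \frac{29}{4} + \frac{s}{20}$)
$l{\left(-705 \right)} + F{\left(-309,-516 \right)} = \left(-684 - -705\right) + \left(- \frac{29}{4} + \frac{1}{20} \left(-309\right)\right) = \left(-684 + 705\right) - \frac{227}{10} = 21 - \frac{227}{10} = - \frac{17}{10}$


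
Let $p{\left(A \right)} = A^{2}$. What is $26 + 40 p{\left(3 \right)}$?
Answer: $386$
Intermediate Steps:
$26 + 40 p{\left(3 \right)} = 26 + 40 \cdot 3^{2} = 26 + 40 \cdot 9 = 26 + 360 = 386$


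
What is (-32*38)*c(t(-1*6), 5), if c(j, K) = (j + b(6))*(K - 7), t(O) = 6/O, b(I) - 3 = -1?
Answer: 2432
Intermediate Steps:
b(I) = 2 (b(I) = 3 - 1 = 2)
c(j, K) = (-7 + K)*(2 + j) (c(j, K) = (j + 2)*(K - 7) = (2 + j)*(-7 + K) = (-7 + K)*(2 + j))
(-32*38)*c(t(-1*6), 5) = (-32*38)*(-14 - 42/((-1*6)) + 2*5 + 5*(6/((-1*6)))) = -1216*(-14 - 42/(-6) + 10 + 5*(6/(-6))) = -1216*(-14 - 42*(-1)/6 + 10 + 5*(6*(-⅙))) = -1216*(-14 - 7*(-1) + 10 + 5*(-1)) = -1216*(-14 + 7 + 10 - 5) = -1216*(-2) = 2432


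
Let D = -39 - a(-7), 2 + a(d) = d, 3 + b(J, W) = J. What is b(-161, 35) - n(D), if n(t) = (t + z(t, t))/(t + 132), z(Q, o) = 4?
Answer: -8351/51 ≈ -163.75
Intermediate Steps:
b(J, W) = -3 + J
a(d) = -2 + d
D = -30 (D = -39 - (-2 - 7) = -39 - 1*(-9) = -39 + 9 = -30)
n(t) = (4 + t)/(132 + t) (n(t) = (t + 4)/(t + 132) = (4 + t)/(132 + t))
b(-161, 35) - n(D) = (-3 - 161) - (4 - 30)/(132 - 30) = -164 - (-26)/102 = -164 - 1*(-13/51) = -164 + 13/51 = -8351/51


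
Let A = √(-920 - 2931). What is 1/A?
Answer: -I*√3851/3851 ≈ -0.016114*I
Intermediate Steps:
A = I*√3851 (A = √(-3851) = I*√3851 ≈ 62.056*I)
1/A = 1/(I*√3851) = -I*√3851/3851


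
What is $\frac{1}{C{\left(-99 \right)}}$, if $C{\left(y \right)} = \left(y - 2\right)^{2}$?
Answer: $\frac{1}{10201} \approx 9.803 \cdot 10^{-5}$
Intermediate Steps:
$C{\left(y \right)} = \left(-2 + y\right)^{2}$
$\frac{1}{C{\left(-99 \right)}} = \frac{1}{\left(-2 - 99\right)^{2}} = \frac{1}{\left(-101\right)^{2}} = \frac{1}{10201}$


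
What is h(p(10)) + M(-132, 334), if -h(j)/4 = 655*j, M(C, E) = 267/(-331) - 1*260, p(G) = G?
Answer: -8758527/331 ≈ -26461.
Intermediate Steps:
M(C, E) = -86327/331 (M(C, E) = 267*(-1/331) - 260 = -267/331 - 260 = -86327/331)
h(j) = -2620*j
h(p(10)) + M(-132, 334) = -2620*10 - 86327/331 = -26200 - 86327/331 = -8758527/331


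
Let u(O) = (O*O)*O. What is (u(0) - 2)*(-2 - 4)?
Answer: 12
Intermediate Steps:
u(O) = O³ (u(O) = O²*O = O³)
(u(0) - 2)*(-2 - 4) = (0³ - 2)*(-2 - 4) = (0 - 2)*(-6) = -2*(-6) = 12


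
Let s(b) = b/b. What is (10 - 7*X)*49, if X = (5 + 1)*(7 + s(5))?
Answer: -15974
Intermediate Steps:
s(b) = 1
X = 48 (X = (5 + 1)*(7 + 1) = 6*8 = 48)
(10 - 7*X)*49 = (10 - 7*48)*49 = (10 - 336)*49 = -326*49 = -15974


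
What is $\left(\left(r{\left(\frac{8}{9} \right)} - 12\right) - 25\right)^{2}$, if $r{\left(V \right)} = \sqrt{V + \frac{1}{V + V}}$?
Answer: $\frac{\left(444 - \sqrt{209}\right)^{2}}{144} \approx 1281.3$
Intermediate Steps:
$r{\left(V \right)} = \sqrt{V + \frac{1}{2 V}}$
$\left(\left(r{\left(\frac{8}{9} \right)} - 12\right) - 25\right)^{2} = \left(\left(\frac{\sqrt{\frac{2}{8 \cdot \frac{1}{9}} + 4 \cdot \frac{8}{9}}}{2} - 12\right) - 25\right)^{2} = \left(\left(\frac{\sqrt{\frac{2}{8 \cdot \frac{1}{9}} + 4 \cdot 8 \cdot \frac{1}{9}}}{2} - 12\right) - 25\right)^{2} = \left(\left(\frac{\sqrt{\frac{2}{\frac{8}{9}} + 4 \cdot \frac{8}{9}}}{2} - 12\right) - 25\right)^{2} = \left(\left(\frac{\sqrt{2 \cdot \frac{9}{8} + \frac{32}{9}}}{2} - 12\right) - 25\right)^{2} = \left(\left(\frac{\sqrt{\frac{9}{4} + \frac{32}{9}}}{2} - 12\right) - 25\right)^{2} = \left(\left(\frac{\sqrt{\frac{209}{36}}}{2} - 12\right) - 25\right)^{2} = \left(\left(\frac{\frac{1}{6} \sqrt{209}}{2} - 12\right) - 25\right)^{2} = \left(\left(\frac{\sqrt{209}}{12} - 12\right) - 25\right)^{2} = \left(\left(-12 + \frac{\sqrt{209}}{12}\right) - 25\right)^{2} = \left(-37 + \frac{\sqrt{209}}{12}\right)^{2}$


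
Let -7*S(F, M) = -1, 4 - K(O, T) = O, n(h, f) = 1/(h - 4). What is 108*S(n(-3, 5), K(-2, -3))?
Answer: 108/7 ≈ 15.429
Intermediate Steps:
n(h, f) = 1/(-4 + h)
K(O, T) = 4 - O
S(F, M) = ⅐ (S(F, M) = -⅐*(-1) = ⅐)
108*S(n(-3, 5), K(-2, -3)) = 108*(⅐) = 108/7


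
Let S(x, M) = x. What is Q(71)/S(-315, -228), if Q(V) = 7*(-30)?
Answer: 2/3 ≈ 0.66667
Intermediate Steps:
Q(V) = -210
Q(71)/S(-315, -228) = -210/(-315) = -210*(-1/315) = 2/3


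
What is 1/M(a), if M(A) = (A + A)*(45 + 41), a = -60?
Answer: -1/10320 ≈ -9.6899e-5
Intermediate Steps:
M(A) = 172*A (M(A) = (2*A)*86 = 172*A)
1/M(a) = 1/(172*(-60)) = 1/(-10320) = -1/10320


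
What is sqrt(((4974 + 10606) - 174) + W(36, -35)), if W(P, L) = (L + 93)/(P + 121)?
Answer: 20*sqrt(949379)/157 ≈ 124.12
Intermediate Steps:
W(P, L) = (93 + L)/(121 + P)
sqrt(((4974 + 10606) - 174) + W(36, -35)) = sqrt(((4974 + 10606) - 174) + (93 - 35)/(121 + 36)) = sqrt((15580 - 174) + 58/157) = sqrt(15406 + (1/157)*58) = sqrt(15406 + 58/157) = sqrt(2418800/157) = 20*sqrt(949379)/157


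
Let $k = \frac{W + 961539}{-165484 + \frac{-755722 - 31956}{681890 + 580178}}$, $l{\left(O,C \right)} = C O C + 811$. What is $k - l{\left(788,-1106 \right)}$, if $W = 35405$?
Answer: $- \frac{100657756619483535901}{104426424295} \approx -9.6391 \cdot 10^{8}$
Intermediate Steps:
$l{\left(O,C \right)} = 811 + O C^{2}$ ($l{\left(O,C \right)} = O C^{2} + 811 = 811 + O C^{2}$)
$k = - \frac{629105560096}{104426424295}$ ($k = \frac{35405 + 961539}{-165484 + \frac{-755722 - 31956}{681890 + 580178}} = \frac{996944}{-165484 - \frac{787678}{1262068}} = \frac{996944}{-165484 - \frac{393839}{631034}} = \frac{996944}{- \frac{104426424295}{631034}} = 996944 \left(- \frac{631034}{104426424295}\right) = - \frac{629105560096}{104426424295} \approx -6.0244$)
$k - l{\left(788,-1106 \right)} = - \frac{629105560096}{104426424295} - \left(811 + 788 \left(-1106\right)^{2}\right) = - \frac{629105560096}{104426424295} - \left(811 + 788 \cdot 1223236\right) = - \frac{629105560096}{104426424295} - \left(811 + 963909968\right) = - \frac{629105560096}{104426424295} - 963910779 = - \frac{100657756619483535901}{104426424295}$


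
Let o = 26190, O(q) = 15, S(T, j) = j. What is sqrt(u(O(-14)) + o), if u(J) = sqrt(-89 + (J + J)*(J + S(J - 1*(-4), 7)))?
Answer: sqrt(26190 + sqrt(571)) ≈ 161.91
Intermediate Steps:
u(J) = sqrt(-89 + 2*J*(7 + J)) (u(J) = sqrt(-89 + (J + J)*(J + 7)) = sqrt(-89 + (2*J)*(7 + J)) = sqrt(-89 + 2*J*(7 + J)))
sqrt(u(O(-14)) + o) = sqrt(sqrt(-89 + 2*15**2 + 14*15) + 26190) = sqrt(sqrt(-89 + 2*225 + 210) + 26190) = sqrt(sqrt(-89 + 450 + 210) + 26190) = sqrt(sqrt(571) + 26190) = sqrt(26190 + sqrt(571))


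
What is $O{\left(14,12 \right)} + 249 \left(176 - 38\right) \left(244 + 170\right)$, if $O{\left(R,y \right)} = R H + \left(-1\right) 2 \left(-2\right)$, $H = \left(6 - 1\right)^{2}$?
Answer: $14226222$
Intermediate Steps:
$H = 25$ ($H = 5^{2} = 25$)
$O{\left(R,y \right)} = 4 + 25 R$ ($O{\left(R,y \right)} = R 25 + \left(-1\right) 2 \left(-2\right) = 25 R - -4 = 25 R + 4 = 4 + 25 R$)
$O{\left(14,12 \right)} + 249 \left(176 - 38\right) \left(244 + 170\right) = \left(4 + 25 \cdot 14\right) + 249 \left(176 - 38\right) \left(244 + 170\right) = \left(4 + 350\right) + 249 \cdot 138 \cdot 414 = 354 + 249 \cdot 57132 = 354 + 14225868 = 14226222$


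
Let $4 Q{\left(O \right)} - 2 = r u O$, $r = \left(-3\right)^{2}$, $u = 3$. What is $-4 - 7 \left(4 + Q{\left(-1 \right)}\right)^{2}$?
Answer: $- \frac{631}{16} \approx -39.438$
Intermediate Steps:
$r = 9$
$Q{\left(O \right)} = \frac{1}{2} + \frac{27 O}{4}$ ($Q{\left(O \right)} = \frac{1}{2} + \frac{9 \cdot 3 O}{4} = \frac{1}{2} + \frac{27 O}{4}$)
$-4 - 7 \left(4 + Q{\left(-1 \right)}\right)^{2} = -4 - 7 \left(4 + \left(\frac{1}{2} + \frac{27}{4} \left(-1\right)\right)\right)^{2} = -4 - 7 \left(4 + \left(\frac{1}{2} - \frac{27}{4}\right)\right)^{2} = -4 - 7 \left(4 - \frac{25}{4}\right)^{2} = -4 - 7 \left(- \frac{9}{4}\right)^{2} = -4 - \frac{567}{16} = - \frac{631}{16}$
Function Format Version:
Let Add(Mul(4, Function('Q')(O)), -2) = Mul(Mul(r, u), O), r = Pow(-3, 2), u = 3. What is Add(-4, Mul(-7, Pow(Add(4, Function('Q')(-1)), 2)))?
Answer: Rational(-631, 16) ≈ -39.438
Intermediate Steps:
r = 9
Function('Q')(O) = Add(Rational(1, 2), Mul(Rational(27, 4), O)) (Function('Q')(O) = Add(Rational(1, 2), Mul(Rational(1, 4), Mul(Mul(9, 3), O))) = Add(Rational(1, 2), Mul(Rational(1, 4), Mul(27, O))) = Add(Rational(1, 2), Mul(Rational(27, 4), O)))
Add(-4, Mul(-7, Pow(Add(4, Function('Q')(-1)), 2))) = Add(-4, Mul(-7, Pow(Add(4, Add(Rational(1, 2), Mul(Rational(27, 4), -1))), 2))) = Add(-4, Mul(-7, Pow(Add(4, Add(Rational(1, 2), Rational(-27, 4))), 2))) = Add(-4, Mul(-7, Pow(Add(4, Rational(-25, 4)), 2))) = Add(-4, Mul(-7, Pow(Rational(-9, 4), 2))) = Add(-4, Mul(-7, Rational(81, 16))) = Add(-4, Rational(-567, 16)) = Rational(-631, 16)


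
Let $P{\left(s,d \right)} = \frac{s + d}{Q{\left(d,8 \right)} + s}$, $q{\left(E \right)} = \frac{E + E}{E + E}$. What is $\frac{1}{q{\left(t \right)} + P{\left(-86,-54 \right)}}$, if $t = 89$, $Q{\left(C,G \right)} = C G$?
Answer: $\frac{37}{47} \approx 0.78723$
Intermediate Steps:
$q{\left(E \right)} = 1$ ($q{\left(E \right)} = \frac{2 E}{2 E} = 2 E \frac{1}{2 E} = 1$)
$P{\left(s,d \right)} = \frac{d + s}{s + 8 d}$ ($P{\left(s,d \right)} = \frac{s + d}{d 8 + s} = \frac{d + s}{8 d + s} = \frac{d + s}{s + 8 d}$)
$\frac{1}{q{\left(t \right)} + P{\left(-86,-54 \right)}} = \frac{1}{1 + \frac{-54 - 86}{-86 + 8 \left(-54\right)}} = \frac{1}{1 + \frac{1}{-86 - 432} \left(-140\right)} = \frac{1}{1 + \frac{1}{-518} \left(-140\right)} = \frac{1}{1 - - \frac{10}{37}} = \frac{1}{1 + \frac{10}{37}} = \frac{1}{\frac{47}{37}} = \frac{37}{47}$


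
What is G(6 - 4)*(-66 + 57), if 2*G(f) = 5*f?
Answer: -45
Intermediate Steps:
G(f) = 5*f/2 (G(f) = (5*f)/2 = 5*f/2)
G(6 - 4)*(-66 + 57) = (5*(6 - 4)/2)*(-66 + 57) = ((5/2)*2)*(-9) = 5*(-9) = -45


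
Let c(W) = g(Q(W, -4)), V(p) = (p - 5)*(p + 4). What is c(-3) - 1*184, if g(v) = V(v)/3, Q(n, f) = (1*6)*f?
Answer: 28/3 ≈ 9.3333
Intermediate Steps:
V(p) = (-5 + p)*(4 + p)
Q(n, f) = 6*f
g(v) = -20/3 - v/3 + v²/3 (g(v) = (-20 + v² - v)/3 = (-20 + v² - v)*(⅓) = -20/3 - v/3 + v²/3)
c(W) = 580/3 (c(W) = -20/3 - 2*(-4) + (6*(-4))²/3 = -20/3 - ⅓*(-24) + (⅓)*(-24)² = -20/3 + 8 + (⅓)*576 = -20/3 + 8 + 192 = 580/3)
c(-3) - 1*184 = 580/3 - 1*184 = 580/3 - 184 = 28/3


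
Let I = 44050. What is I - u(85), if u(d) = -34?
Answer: 44084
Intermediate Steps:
I - u(85) = 44050 - 1*(-34) = 44050 + 34 = 44084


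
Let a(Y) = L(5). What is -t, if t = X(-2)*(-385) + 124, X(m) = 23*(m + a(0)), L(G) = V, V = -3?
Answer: -44399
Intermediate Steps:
L(G) = -3
a(Y) = -3
X(m) = -69 + 23*m (X(m) = 23*(m - 3) = 23*(-3 + m) = -69 + 23*m)
t = 44399 (t = (-69 + 23*(-2))*(-385) + 124 = (-69 - 46)*(-385) + 124 = -115*(-385) + 124 = 44275 + 124 = 44399)
-t = -1*44399 = -44399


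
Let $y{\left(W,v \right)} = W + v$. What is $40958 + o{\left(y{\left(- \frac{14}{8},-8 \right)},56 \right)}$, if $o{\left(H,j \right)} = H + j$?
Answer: $\frac{164017}{4} \approx 41004.0$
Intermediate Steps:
$40958 + o{\left(y{\left(- \frac{14}{8},-8 \right)},56 \right)} = 40958 + \left(\left(- \frac{14}{8} - 8\right) + 56\right) = 40958 + \left(\left(\left(-14\right) \frac{1}{8} - 8\right) + 56\right) = 40958 + \left(\left(- \frac{7}{4} - 8\right) + 56\right) = 40958 + \left(- \frac{39}{4} + 56\right) = 40958 + \frac{185}{4} = \frac{164017}{4}$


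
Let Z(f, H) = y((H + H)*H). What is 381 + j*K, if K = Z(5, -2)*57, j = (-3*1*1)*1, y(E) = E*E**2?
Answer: -87171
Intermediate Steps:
y(E) = E**3
Z(f, H) = 8*H**6 (Z(f, H) = ((H + H)*H)**3 = ((2*H)*H)**3 = (2*H**2)**3 = 8*H**6)
j = -3 (j = -3*1*1 = -3*1 = -3)
K = 29184 (K = (8*(-2)**6)*57 = (8*64)*57 = 512*57 = 29184)
381 + j*K = 381 - 3*29184 = 381 - 87552 = -87171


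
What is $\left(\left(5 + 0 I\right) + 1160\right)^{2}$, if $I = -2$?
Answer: $1357225$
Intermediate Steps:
$\left(\left(5 + 0 I\right) + 1160\right)^{2} = \left(\left(5 + 0 \left(-2\right)\right) + 1160\right)^{2} = \left(\left(5 + 0\right) + 1160\right)^{2} = \left(5 + 1160\right)^{2} = 1165^{2} = 1357225$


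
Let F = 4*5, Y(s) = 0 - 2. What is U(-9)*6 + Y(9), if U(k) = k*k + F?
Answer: 604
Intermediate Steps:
Y(s) = -2
F = 20
U(k) = 20 + k² (U(k) = k*k + 20 = k² + 20 = 20 + k²)
U(-9)*6 + Y(9) = (20 + (-9)²)*6 - 2 = (20 + 81)*6 - 2 = 101*6 - 2 = 606 - 2 = 604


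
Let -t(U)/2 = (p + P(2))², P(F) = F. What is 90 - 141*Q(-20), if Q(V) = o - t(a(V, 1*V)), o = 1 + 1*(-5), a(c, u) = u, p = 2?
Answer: -3858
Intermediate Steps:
t(U) = -32 (t(U) = -2*(2 + 2)² = -2*4² = -2*16 = -32)
o = -4 (o = 1 - 5 = -4)
Q(V) = 28 (Q(V) = -4 - 1*(-32) = -4 + 32 = 28)
90 - 141*Q(-20) = 90 - 141*28 = 90 - 3948 = -3858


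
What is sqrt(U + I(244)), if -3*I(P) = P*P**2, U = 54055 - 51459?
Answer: 2*I*sqrt(10889247)/3 ≈ 2199.9*I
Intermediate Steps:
U = 2596
I(P) = -P**3/3 (I(P) = -P*P**2/3 = -P**3/3)
sqrt(U + I(244)) = sqrt(2596 - 1/3*244**3) = sqrt(2596 - 1/3*14526784) = sqrt(2596 - 14526784/3) = sqrt(-14518996/3) = 2*I*sqrt(10889247)/3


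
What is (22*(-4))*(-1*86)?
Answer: 7568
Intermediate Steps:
(22*(-4))*(-1*86) = -88*(-86) = 7568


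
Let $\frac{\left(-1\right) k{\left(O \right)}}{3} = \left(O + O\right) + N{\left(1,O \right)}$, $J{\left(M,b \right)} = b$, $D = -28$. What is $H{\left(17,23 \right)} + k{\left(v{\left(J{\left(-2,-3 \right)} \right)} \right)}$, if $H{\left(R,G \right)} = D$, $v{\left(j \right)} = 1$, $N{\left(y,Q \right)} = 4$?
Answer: $-46$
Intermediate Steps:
$H{\left(R,G \right)} = -28$
$k{\left(O \right)} = -12 - 6 O$ ($k{\left(O \right)} = - 3 \left(\left(O + O\right) + 4\right) = - 3 \left(2 O + 4\right) = - 3 \left(4 + 2 O\right) = -12 - 6 O$)
$H{\left(17,23 \right)} + k{\left(v{\left(J{\left(-2,-3 \right)} \right)} \right)} = -28 - 18 = -46$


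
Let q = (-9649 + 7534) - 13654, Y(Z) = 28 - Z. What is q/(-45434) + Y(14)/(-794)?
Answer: 5942255/18037298 ≈ 0.32944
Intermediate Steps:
q = -15769 (q = -2115 - 13654 = -15769)
q/(-45434) + Y(14)/(-794) = -15769/(-45434) + (28 - 1*14)/(-794) = -15769*(-1/45434) + (28 - 14)*(-1/794) = 15769/45434 + 14*(-1/794) = 15769/45434 - 7/397 = 5942255/18037298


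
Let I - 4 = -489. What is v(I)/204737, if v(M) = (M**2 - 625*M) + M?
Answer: 537865/204737 ≈ 2.6271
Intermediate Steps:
I = -485 (I = 4 - 489 = -485)
v(M) = M**2 - 624*M
v(I)/204737 = -485*(-624 - 485)/204737 = -485*(-1109)*(1/204737) = 537865*(1/204737) = 537865/204737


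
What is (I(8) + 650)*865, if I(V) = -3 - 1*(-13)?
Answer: 570900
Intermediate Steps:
I(V) = 10 (I(V) = -3 + 13 = 10)
(I(8) + 650)*865 = (10 + 650)*865 = 660*865 = 570900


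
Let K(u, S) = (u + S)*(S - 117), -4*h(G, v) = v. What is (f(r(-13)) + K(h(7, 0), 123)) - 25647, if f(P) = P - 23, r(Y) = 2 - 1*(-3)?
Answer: -24927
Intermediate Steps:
h(G, v) = -v/4
K(u, S) = (-117 + S)*(S + u) (K(u, S) = (S + u)*(-117 + S) = (-117 + S)*(S + u))
r(Y) = 5 (r(Y) = 2 + 3 = 5)
f(P) = -23 + P
(f(r(-13)) + K(h(7, 0), 123)) - 25647 = ((-23 + 5) + (123² - 117*123 - (-117)*0/4 + 123*(-¼*0))) - 25647 = (-18 + (15129 - 14391 - 117*0 + 123*0)) - 25647 = (-18 + (15129 - 14391 + 0 + 0)) - 25647 = (-18 + 738) - 25647 = 720 - 25647 = -24927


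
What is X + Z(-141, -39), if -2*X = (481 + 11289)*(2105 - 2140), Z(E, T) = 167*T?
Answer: 199462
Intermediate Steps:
X = 205975 (X = -(481 + 11289)*(2105 - 2140)/2 = -5885*(-35) = -1/2*(-411950) = 205975)
X + Z(-141, -39) = 205975 + 167*(-39) = 205975 - 6513 = 199462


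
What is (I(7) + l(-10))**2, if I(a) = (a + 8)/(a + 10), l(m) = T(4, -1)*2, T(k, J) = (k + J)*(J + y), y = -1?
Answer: 35721/289 ≈ 123.60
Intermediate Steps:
T(k, J) = (-1 + J)*(J + k) (T(k, J) = (k + J)*(J - 1) = (J + k)*(-1 + J) = (-1 + J)*(J + k))
l(m) = -12 (l(m) = ((-1)**2 - 1*(-1) - 1*4 - 1*4)*2 = (1 + 1 - 4 - 4)*2 = -6*2 = -12)
I(a) = (8 + a)/(10 + a)
(I(7) + l(-10))**2 = ((8 + 7)/(10 + 7) - 12)**2 = (15/17 - 12)**2 = (-189/17)**2 = 35721/289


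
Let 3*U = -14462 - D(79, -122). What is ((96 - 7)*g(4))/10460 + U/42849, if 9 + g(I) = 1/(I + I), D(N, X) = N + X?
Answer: -2018870413/10756812960 ≈ -0.18768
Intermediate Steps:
g(I) = -9 + 1/(2*I) (g(I) = -9 + 1/(I + I) = -9 + 1/(2*I))
U = -14419/3 (U = (-14462 - (79 - 122))/3 = (-14462 - 1*(-43))/3 = (-14462 + 43)/3 = (⅓)*(-14419) = -14419/3 ≈ -4806.3)
((96 - 7)*g(4))/10460 + U/42849 = ((96 - 7)*(-9 + (½)/4))/10460 - 14419/3/42849 = (89*(-9 + (½)*(¼)))*(1/10460) - 14419/3*1/42849 = (89*(-9 + ⅛))*(1/10460) - 14419/128547 = (89*(-71/8))*(1/10460) - 14419/128547 = -6319/8*1/10460 - 14419/128547 = -6319/83680 - 14419/128547 = -2018870413/10756812960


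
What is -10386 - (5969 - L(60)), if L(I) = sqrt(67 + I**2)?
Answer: -16355 + sqrt(3667) ≈ -16294.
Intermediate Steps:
-10386 - (5969 - L(60)) = -10386 - (5969 - sqrt(67 + 60**2)) = -10386 - (5969 - sqrt(67 + 3600)) = -10386 - (5969 - sqrt(3667)) = -10386 + (-5969 + sqrt(3667)) = -16355 + sqrt(3667)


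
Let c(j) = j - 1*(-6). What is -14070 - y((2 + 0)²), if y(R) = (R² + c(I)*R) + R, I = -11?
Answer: -14070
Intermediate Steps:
c(j) = 6 + j (c(j) = j + 6 = 6 + j)
y(R) = R² - 4*R (y(R) = (R² + (6 - 11)*R) + R = (R² - 5*R) + R = R² - 4*R)
-14070 - y((2 + 0)²) = -14070 - (2 + 0)²*(-4 + (2 + 0)²) = -14070 - 2²*(-4 + 2²) = -14070 - 4*(-4 + 4) = -14070 - 4*0 = -14070 - 1*0 = -14070 + 0 = -14070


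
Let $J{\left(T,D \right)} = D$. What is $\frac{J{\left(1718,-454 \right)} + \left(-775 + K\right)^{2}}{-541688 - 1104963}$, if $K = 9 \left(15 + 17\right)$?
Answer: $- \frac{236715}{1646651} \approx -0.14376$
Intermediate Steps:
$K = 288$ ($K = 9 \cdot 32 = 288$)
$\frac{J{\left(1718,-454 \right)} + \left(-775 + K\right)^{2}}{-541688 - 1104963} = \frac{-454 + \left(-775 + 288\right)^{2}}{-541688 - 1104963} = \frac{-454 + \left(-487\right)^{2}}{-1646651} = \left(-454 + 237169\right) \left(- \frac{1}{1646651}\right) = 236715 \left(- \frac{1}{1646651}\right) = - \frac{236715}{1646651}$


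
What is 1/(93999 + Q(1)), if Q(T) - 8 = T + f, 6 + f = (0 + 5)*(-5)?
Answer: 1/93977 ≈ 1.0641e-5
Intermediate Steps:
f = -31 (f = -6 + (0 + 5)*(-5) = -6 + 5*(-5) = -6 - 25 = -31)
Q(T) = -23 + T (Q(T) = 8 + (T - 31) = 8 + (-31 + T) = -23 + T)
1/(93999 + Q(1)) = 1/(93999 + (-23 + 1)) = 1/(93999 - 22) = 1/93977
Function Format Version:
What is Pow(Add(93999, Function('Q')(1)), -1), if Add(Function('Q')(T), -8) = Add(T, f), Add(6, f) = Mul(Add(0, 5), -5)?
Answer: Rational(1, 93977) ≈ 1.0641e-5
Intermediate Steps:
f = -31 (f = Add(-6, Mul(Add(0, 5), -5)) = Add(-6, Mul(5, -5)) = Add(-6, -25) = -31)
Function('Q')(T) = Add(-23, T) (Function('Q')(T) = Add(8, Add(T, -31)) = Add(8, Add(-31, T)) = Add(-23, T))
Pow(Add(93999, Function('Q')(1)), -1) = Pow(Add(93999, Add(-23, 1)), -1) = Pow(Add(93999, -22), -1) = Pow(93977, -1) = Rational(1, 93977)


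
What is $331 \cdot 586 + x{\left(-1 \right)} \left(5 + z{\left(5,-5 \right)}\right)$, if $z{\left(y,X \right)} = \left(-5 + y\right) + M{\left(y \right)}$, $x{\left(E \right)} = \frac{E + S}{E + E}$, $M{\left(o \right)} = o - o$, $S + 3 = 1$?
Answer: $\frac{387947}{2} \approx 1.9397 \cdot 10^{5}$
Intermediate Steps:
$S = -2$ ($S = -3 + 1 = -2$)
$M{\left(o \right)} = 0$
$x{\left(E \right)} = \frac{-2 + E}{2 E}$ ($x{\left(E \right)} = \frac{E - 2}{E + E} = \frac{-2 + E}{2 E}$)
$z{\left(y,X \right)} = -5 + y$ ($z{\left(y,X \right)} = \left(-5 + y\right) + 0 = -5 + y$)
$331 \cdot 586 + x{\left(-1 \right)} \left(5 + z{\left(5,-5 \right)}\right) = 331 \cdot 586 + \frac{-2 - 1}{2 \left(-1\right)} \left(5 + \left(-5 + 5\right)\right) = 193966 + \frac{1}{2} \left(-1\right) \left(-3\right) \left(5 + 0\right) = 193966 + \frac{3}{2} \cdot 5 = 193966 + \frac{15}{2} = \frac{387947}{2}$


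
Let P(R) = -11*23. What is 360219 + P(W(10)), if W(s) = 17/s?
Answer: 359966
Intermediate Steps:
P(R) = -253
360219 + P(W(10)) = 360219 - 253 = 359966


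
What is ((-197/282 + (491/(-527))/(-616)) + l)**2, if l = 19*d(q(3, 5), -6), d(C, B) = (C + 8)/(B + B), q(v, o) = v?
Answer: 687443382087423025/2095177782164544 ≈ 328.11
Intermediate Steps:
d(C, B) = (8 + C)/(2*B) (d(C, B) = (8 + C)/((2*B)) = (8 + C)*(1/(2*B)) = (8 + C)/(2*B))
l = -209/12 (l = 19*((1/2)*(8 + 3)/(-6)) = 19*((1/2)*(-1/6)*11) = 19*(-11/12) = -209/12 ≈ -17.417)
((-197/282 + (491/(-527))/(-616)) + l)**2 = ((-197/282 + (491/(-527))/(-616)) - 209/12)**2 = ((-197*1/282 + (491*(-1/527))*(-1/616)) - 209/12)**2 = ((-197/282 - 491/527*(-1/616)) - 209/12)**2 = ((-197/282 + 491/324632) - 209/12)**2 = (-31907021/45773112 - 209/12)**2 = (-829122055/45773112)**2 = 687443382087423025/2095177782164544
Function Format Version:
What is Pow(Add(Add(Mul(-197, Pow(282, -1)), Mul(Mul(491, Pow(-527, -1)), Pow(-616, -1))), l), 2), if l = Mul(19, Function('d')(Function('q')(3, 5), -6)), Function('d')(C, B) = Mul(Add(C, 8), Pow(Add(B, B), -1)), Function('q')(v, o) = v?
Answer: Rational(687443382087423025, 2095177782164544) ≈ 328.11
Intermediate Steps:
Function('d')(C, B) = Mul(Rational(1, 2), Pow(B, -1), Add(8, C)) (Function('d')(C, B) = Mul(Add(8, C), Pow(Mul(2, B), -1)) = Mul(Add(8, C), Mul(Rational(1, 2), Pow(B, -1))) = Mul(Rational(1, 2), Pow(B, -1), Add(8, C)))
l = Rational(-209, 12) (l = Mul(19, Mul(Rational(1, 2), Pow(-6, -1), Add(8, 3))) = Mul(19, Mul(Rational(1, 2), Rational(-1, 6), 11)) = Mul(19, Rational(-11, 12)) = Rational(-209, 12) ≈ -17.417)
Pow(Add(Add(Mul(-197, Pow(282, -1)), Mul(Mul(491, Pow(-527, -1)), Pow(-616, -1))), l), 2) = Pow(Add(Add(Mul(-197, Pow(282, -1)), Mul(Mul(491, Pow(-527, -1)), Pow(-616, -1))), Rational(-209, 12)), 2) = Pow(Add(Add(Mul(-197, Rational(1, 282)), Mul(Mul(491, Rational(-1, 527)), Rational(-1, 616))), Rational(-209, 12)), 2) = Pow(Add(Add(Rational(-197, 282), Mul(Rational(-491, 527), Rational(-1, 616))), Rational(-209, 12)), 2) = Pow(Add(Add(Rational(-197, 282), Rational(491, 324632)), Rational(-209, 12)), 2) = Pow(Add(Rational(-31907021, 45773112), Rational(-209, 12)), 2) = Pow(Rational(-829122055, 45773112), 2) = Rational(687443382087423025, 2095177782164544)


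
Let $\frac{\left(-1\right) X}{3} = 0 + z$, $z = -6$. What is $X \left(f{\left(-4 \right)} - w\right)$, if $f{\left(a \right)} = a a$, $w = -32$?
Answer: $864$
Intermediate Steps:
$X = 18$ ($X = - 3 \left(0 - 6\right) = \left(-3\right) \left(-6\right) = 18$)
$f{\left(a \right)} = a^{2}$
$X \left(f{\left(-4 \right)} - w\right) = 18 \left(\left(-4\right)^{2} - -32\right) = 18 \left(16 + 32\right) = 18 \cdot 48 = 864$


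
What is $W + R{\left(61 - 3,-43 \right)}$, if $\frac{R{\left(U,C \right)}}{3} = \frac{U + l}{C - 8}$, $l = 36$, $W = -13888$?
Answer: $- \frac{236190}{17} \approx -13894.0$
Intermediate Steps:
$R{\left(U,C \right)} = \frac{3 \left(36 + U\right)}{-8 + C}$ ($R{\left(U,C \right)} = 3 \frac{U + 36}{C - 8} = 3 \frac{36 + U}{-8 + C} = \frac{3 \left(36 + U\right)}{-8 + C}$)
$W + R{\left(61 - 3,-43 \right)} = -13888 + \frac{3 \left(36 + \left(61 - 3\right)\right)}{-8 - 43} = -13888 + \frac{3 \left(36 + \left(61 - 3\right)\right)}{-51} = -13888 + 3 \left(- \frac{1}{51}\right) \left(36 + 58\right) = -13888 + 3 \left(- \frac{1}{51}\right) 94 = -13888 - \frac{94}{17} = - \frac{236190}{17}$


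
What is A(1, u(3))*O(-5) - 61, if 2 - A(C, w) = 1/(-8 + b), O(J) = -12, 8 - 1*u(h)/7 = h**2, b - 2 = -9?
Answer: -429/5 ≈ -85.800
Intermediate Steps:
b = -7 (b = 2 - 9 = -7)
u(h) = 56 - 7*h**2
A(C, w) = 31/15 (A(C, w) = 2 - 1/(-8 - 7) = 2 - 1/(-15) = 2 - 1*(-1/15) = 2 + 1/15 = 31/15)
A(1, u(3))*O(-5) - 61 = (31/15)*(-12) - 61 = -124/5 - 61 = -429/5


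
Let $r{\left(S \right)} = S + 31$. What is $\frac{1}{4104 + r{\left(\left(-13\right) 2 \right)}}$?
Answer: $\frac{1}{4109} \approx 0.00024337$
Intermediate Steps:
$r{\left(S \right)} = 31 + S$
$\frac{1}{4104 + r{\left(\left(-13\right) 2 \right)}} = \frac{1}{4104 + \left(31 - 26\right)} = \frac{1}{4104 + 5} = \frac{1}{4109}$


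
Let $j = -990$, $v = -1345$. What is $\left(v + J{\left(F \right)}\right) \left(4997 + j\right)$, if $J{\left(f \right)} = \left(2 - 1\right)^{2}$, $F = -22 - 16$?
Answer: $-5385408$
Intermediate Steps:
$F = -38$
$J{\left(f \right)} = 1$ ($J{\left(f \right)} = 1^{2} = 1$)
$\left(v + J{\left(F \right)}\right) \left(4997 + j\right) = \left(-1345 + 1\right) \left(4997 - 990\right) = \left(-1344\right) 4007 = -5385408$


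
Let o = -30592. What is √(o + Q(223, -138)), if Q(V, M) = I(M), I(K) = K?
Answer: I*√30730 ≈ 175.3*I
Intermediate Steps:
Q(V, M) = M
√(o + Q(223, -138)) = √(-30592 - 138) = √(-30730) = I*√30730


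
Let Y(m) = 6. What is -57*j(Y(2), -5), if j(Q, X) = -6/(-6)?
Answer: -57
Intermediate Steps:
j(Q, X) = 1 (j(Q, X) = -6*(-⅙) = 1)
-57*j(Y(2), -5) = -57*1 = -57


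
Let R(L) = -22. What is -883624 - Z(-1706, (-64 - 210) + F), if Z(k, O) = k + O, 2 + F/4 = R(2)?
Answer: -881548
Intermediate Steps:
F = -96 (F = -8 + 4*(-22) = -8 - 88 = -96)
Z(k, O) = O + k
-883624 - Z(-1706, (-64 - 210) + F) = -883624 - (((-64 - 210) - 96) - 1706) = -883624 - ((-274 - 96) - 1706) = -883624 - (-370 - 1706) = -883624 - 1*(-2076) = -883624 + 2076 = -881548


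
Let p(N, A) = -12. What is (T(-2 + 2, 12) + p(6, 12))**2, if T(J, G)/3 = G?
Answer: 576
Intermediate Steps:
T(J, G) = 3*G
(T(-2 + 2, 12) + p(6, 12))**2 = (3*12 - 12)**2 = (36 - 12)**2 = 24**2 = 576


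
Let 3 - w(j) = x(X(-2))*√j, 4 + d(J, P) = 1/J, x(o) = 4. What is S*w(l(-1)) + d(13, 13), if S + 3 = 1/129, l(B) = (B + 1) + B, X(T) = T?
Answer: -7211/559 + 1544*I/129 ≈ -12.9 + 11.969*I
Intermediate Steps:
d(J, P) = -4 + 1/J
l(B) = 1 + 2*B (l(B) = (1 + B) + B = 1 + 2*B)
w(j) = 3 - 4*√j
S = -386/129 (S = -3 + 1/129 = -386/129 ≈ -2.9922)
S*w(l(-1)) + d(13, 13) = -386*(3 - 4*√(1 + 2*(-1)))/129 + (-4 + 1/13) = -386*(3 - 4*√(1 - 2))/129 + (-4 + 1/13) = -386*(3 - 4*I)/129 - 51/13 = (-386/43 + 1544*I/129) - 51/13 = -7211/559 + 1544*I/129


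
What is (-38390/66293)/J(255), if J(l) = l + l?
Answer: -3839/3380943 ≈ -0.0011355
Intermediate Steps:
J(l) = 2*l
(-38390/66293)/J(255) = (-38390/66293)/((2*255)) = -38390*1/66293/510 = -38390/66293*1/510 = -3839/3380943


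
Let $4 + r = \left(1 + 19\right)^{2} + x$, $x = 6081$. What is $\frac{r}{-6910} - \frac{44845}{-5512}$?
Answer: $\frac{137088863}{19043960} \approx 7.1985$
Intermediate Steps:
$r = 6477$ ($r = -4 + \left(\left(1 + 19\right)^{2} + 6081\right) = -4 + \left(20^{2} + 6081\right) = -4 + \left(400 + 6081\right) = -4 + 6481 = 6477$)
$\frac{r}{-6910} - \frac{44845}{-5512} = \frac{6477}{-6910} - \frac{44845}{-5512} = 6477 \left(- \frac{1}{6910}\right) - - \frac{44845}{5512} = - \frac{6477}{6910} + \frac{44845}{5512} = \frac{137088863}{19043960}$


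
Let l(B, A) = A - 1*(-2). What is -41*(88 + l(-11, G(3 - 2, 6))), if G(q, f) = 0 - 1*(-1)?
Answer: -3731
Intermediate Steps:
G(q, f) = 1 (G(q, f) = 0 + 1 = 1)
l(B, A) = 2 + A (l(B, A) = A + 2 = 2 + A)
-41*(88 + l(-11, G(3 - 2, 6))) = -41*(88 + (2 + 1)) = -41*(88 + 3) = -41*91 = -3731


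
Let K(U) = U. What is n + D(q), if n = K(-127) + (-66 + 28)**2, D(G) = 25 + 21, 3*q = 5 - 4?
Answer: 1363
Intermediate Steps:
q = 1/3 (q = (5 - 4)/3 = (1/3)*1 = 1/3 ≈ 0.33333)
D(G) = 46
n = 1317 (n = -127 + (-66 + 28)**2 = -127 + (-38)**2 = -127 + 1444 = 1317)
n + D(q) = 1317 + 46 = 1363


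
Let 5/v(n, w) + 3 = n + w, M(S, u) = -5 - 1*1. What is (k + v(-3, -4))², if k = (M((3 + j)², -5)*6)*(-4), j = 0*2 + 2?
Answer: 82369/4 ≈ 20592.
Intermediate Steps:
j = 2 (j = 0 + 2 = 2)
M(S, u) = -6 (M(S, u) = -5 - 1 = -6)
k = 144 (k = -6*6*(-4) = -36*(-4) = 144)
v(n, w) = 5/(-3 + n + w) (v(n, w) = 5/(-3 + (n + w)) = 5/(-3 + n + w))
(k + v(-3, -4))² = (144 + 5/(-3 - 3 - 4))² = (144 + 5/(-10))² = (144 + 5*(-⅒))² = (144 - ½)² = (287/2)² = 82369/4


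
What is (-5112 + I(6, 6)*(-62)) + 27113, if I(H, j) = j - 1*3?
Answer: 21815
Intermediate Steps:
I(H, j) = -3 + j (I(H, j) = j - 3 = -3 + j)
(-5112 + I(6, 6)*(-62)) + 27113 = (-5112 + (-3 + 6)*(-62)) + 27113 = (-5112 + 3*(-62)) + 27113 = (-5112 - 186) + 27113 = -5298 + 27113 = 21815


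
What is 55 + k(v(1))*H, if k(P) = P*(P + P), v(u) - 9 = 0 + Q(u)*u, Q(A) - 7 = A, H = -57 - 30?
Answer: -50231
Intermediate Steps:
H = -87
Q(A) = 7 + A
v(u) = 9 + u*(7 + u) (v(u) = 9 + (0 + (7 + u)*u) = 9 + (0 + u*(7 + u)) = 9 + u*(7 + u))
k(P) = 2*P**2 (k(P) = P*(2*P) = 2*P**2)
55 + k(v(1))*H = 55 + (2*(9 + 1*(7 + 1))**2)*(-87) = 55 + (2*(9 + 1*8)**2)*(-87) = 55 + (2*(9 + 8)**2)*(-87) = 55 + (2*17**2)*(-87) = 55 + (2*289)*(-87) = 55 + 578*(-87) = 55 - 50286 = -50231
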